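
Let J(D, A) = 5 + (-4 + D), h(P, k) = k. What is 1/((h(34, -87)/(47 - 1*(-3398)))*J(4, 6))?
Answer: -689/87 ≈ -7.9195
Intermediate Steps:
J(D, A) = 1 + D
1/((h(34, -87)/(47 - 1*(-3398)))*J(4, 6)) = 1/((-87/(47 - 1*(-3398)))*(1 + 4)) = 1/(-87/(47 + 3398)*5) = 1/(-87/3445*5) = 1/(-87/689) = -689/87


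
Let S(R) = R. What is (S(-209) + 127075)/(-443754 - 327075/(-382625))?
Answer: -1941684130/6791641887 ≈ -0.28589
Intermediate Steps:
(S(-209) + 127075)/(-443754 - 327075/(-382625)) = (-209 + 127075)/(-443754 - 327075/(-382625)) = 126866/(-443754 - 327075*(-1/382625)) = 126866/(-443754 + 13083/15305) = 126866/(-6791641887/15305) = 126866*(-15305/6791641887) = -1941684130/6791641887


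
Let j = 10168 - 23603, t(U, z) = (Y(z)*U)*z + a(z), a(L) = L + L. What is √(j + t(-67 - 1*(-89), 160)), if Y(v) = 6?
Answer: √8005 ≈ 89.471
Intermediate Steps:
a(L) = 2*L
t(U, z) = 2*z + 6*U*z (t(U, z) = (6*U)*z + 2*z = 6*U*z + 2*z = 2*z + 6*U*z)
j = -13435
√(j + t(-67 - 1*(-89), 160)) = √(-13435 + 2*160*(1 + 3*(-67 - 1*(-89)))) = √(-13435 + 2*160*(1 + 3*(-67 + 89))) = √(-13435 + 2*160*(1 + 3*22)) = √(-13435 + 2*160*(1 + 66)) = √(-13435 + 2*160*67) = √(-13435 + 21440) = √8005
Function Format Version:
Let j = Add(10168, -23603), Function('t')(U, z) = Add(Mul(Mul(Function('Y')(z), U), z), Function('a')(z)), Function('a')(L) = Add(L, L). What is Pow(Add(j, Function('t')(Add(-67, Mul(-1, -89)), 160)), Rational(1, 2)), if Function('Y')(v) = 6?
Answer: Pow(8005, Rational(1, 2)) ≈ 89.471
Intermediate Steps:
Function('a')(L) = Mul(2, L)
Function('t')(U, z) = Add(Mul(2, z), Mul(6, U, z)) (Function('t')(U, z) = Add(Mul(Mul(6, U), z), Mul(2, z)) = Add(Mul(6, U, z), Mul(2, z)) = Add(Mul(2, z), Mul(6, U, z)))
j = -13435
Pow(Add(j, Function('t')(Add(-67, Mul(-1, -89)), 160)), Rational(1, 2)) = Pow(Add(-13435, Mul(2, 160, Add(1, Mul(3, Add(-67, Mul(-1, -89)))))), Rational(1, 2)) = Pow(Add(-13435, Mul(2, 160, Add(1, Mul(3, Add(-67, 89))))), Rational(1, 2)) = Pow(Add(-13435, Mul(2, 160, Add(1, Mul(3, 22)))), Rational(1, 2)) = Pow(Add(-13435, Mul(2, 160, Add(1, 66))), Rational(1, 2)) = Pow(Add(-13435, Mul(2, 160, 67)), Rational(1, 2)) = Pow(Add(-13435, 21440), Rational(1, 2)) = Pow(8005, Rational(1, 2))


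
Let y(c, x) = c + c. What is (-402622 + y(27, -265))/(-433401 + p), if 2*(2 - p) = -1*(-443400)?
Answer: 402568/655099 ≈ 0.61451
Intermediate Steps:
p = -221698 (p = 2 - (-1)*(-443400)/2 = 2 - ½*443400 = 2 - 221700 = -221698)
y(c, x) = 2*c
(-402622 + y(27, -265))/(-433401 + p) = (-402622 + 2*27)/(-433401 - 221698) = (-402622 + 54)/(-655099) = -402568*(-1/655099) = 402568/655099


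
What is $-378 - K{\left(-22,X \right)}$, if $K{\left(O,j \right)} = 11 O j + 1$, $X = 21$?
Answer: $4703$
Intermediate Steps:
$K{\left(O,j \right)} = 1 + 11 O j$ ($K{\left(O,j \right)} = 11 O j + 1 = 1 + 11 O j$)
$-378 - K{\left(-22,X \right)} = -378 - \left(1 + 11 \left(-22\right) 21\right) = -378 - \left(1 - 5082\right) = -378 - -5081 = -378 + 5081 = 4703$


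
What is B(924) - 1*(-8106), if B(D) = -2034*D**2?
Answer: -1736572278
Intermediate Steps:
B(924) - 1*(-8106) = -2034*924**2 - 1*(-8106) = -2034*853776 + 8106 = -1736580384 + 8106 = -1736572278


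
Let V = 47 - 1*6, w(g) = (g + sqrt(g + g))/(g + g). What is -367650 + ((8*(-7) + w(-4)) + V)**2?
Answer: -2939519/8 + 29*I*sqrt(2)/4 ≈ -3.6744e+5 + 10.253*I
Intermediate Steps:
w(g) = (g + sqrt(2)*sqrt(g))/(2*g) (w(g) = (g + sqrt(2*g))/((2*g)) = (g + sqrt(2)*sqrt(g))*(1/(2*g)) = (g + sqrt(2)*sqrt(g))/(2*g))
V = 41 (V = 47 - 6 = 41)
-367650 + ((8*(-7) + w(-4)) + V)**2 = -367650 + ((8*(-7) + (1/2 + sqrt(2)/(2*sqrt(-4)))) + 41)**2 = -367650 + ((-56 + (1/2 + sqrt(2)*(-I/2)/2)) + 41)**2 = -367650 + ((-56 + (1/2 - I*sqrt(2)/4)) + 41)**2 = -367650 + ((-111/2 - I*sqrt(2)/4) + 41)**2 = -367650 + (-29/2 - I*sqrt(2)/4)**2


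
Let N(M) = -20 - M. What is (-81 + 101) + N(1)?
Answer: -1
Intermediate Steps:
(-81 + 101) + N(1) = (-81 + 101) + (-20 - 1*1) = 20 + (-20 - 1) = 20 - 21 = -1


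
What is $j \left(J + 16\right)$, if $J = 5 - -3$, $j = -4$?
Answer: $-96$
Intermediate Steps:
$J = 8$ ($J = 5 + 3 = 8$)
$j \left(J + 16\right) = - 4 \left(8 + 16\right) = \left(-4\right) 24 = -96$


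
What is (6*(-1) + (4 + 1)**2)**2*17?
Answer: 6137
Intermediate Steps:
(6*(-1) + (4 + 1)**2)**2*17 = (-6 + 5**2)**2*17 = (-6 + 25)**2*17 = 19**2*17 = 361*17 = 6137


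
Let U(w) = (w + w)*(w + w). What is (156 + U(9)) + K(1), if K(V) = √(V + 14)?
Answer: 480 + √15 ≈ 483.87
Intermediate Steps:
K(V) = √(14 + V)
U(w) = 4*w² (U(w) = (2*w)*(2*w) = 4*w²)
(156 + U(9)) + K(1) = (156 + 4*9²) + √(14 + 1) = (156 + 4*81) + √15 = (156 + 324) + √15 = 480 + √15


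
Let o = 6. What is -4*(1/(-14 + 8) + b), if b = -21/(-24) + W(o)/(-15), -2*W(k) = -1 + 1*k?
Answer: -7/2 ≈ -3.5000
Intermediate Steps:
W(k) = ½ - k/2 (W(k) = -(-1 + 1*k)/2 = -(-1 + k)/2 = ½ - k/2)
b = 25/24 (b = -21/(-24) + (½ - ½*6)/(-15) = -21*(-1/24) + (½ - 3)*(-1/15) = 7/8 - 5/2*(-1/15) = 7/8 + ⅙ = 25/24 ≈ 1.0417)
-4*(1/(-14 + 8) + b) = -4*(1/(-14 + 8) + 25/24) = -4*(1/(-6) + 25/24) = -4*(-⅙ + 25/24) = -4*7/8 = -7/2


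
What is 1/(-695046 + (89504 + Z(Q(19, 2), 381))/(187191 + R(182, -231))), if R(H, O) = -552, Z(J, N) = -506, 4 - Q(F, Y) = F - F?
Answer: -62213/43240867132 ≈ -1.4388e-6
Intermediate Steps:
Q(F, Y) = 4 (Q(F, Y) = 4 - (F - F) = 4 - 1*0 = 4 + 0 = 4)
1/(-695046 + (89504 + Z(Q(19, 2), 381))/(187191 + R(182, -231))) = 1/(-695046 + (89504 - 506)/(187191 - 552)) = 1/(-695046 + 88998/186639) = 1/(-695046 + 88998*(1/186639)) = 1/(-695046 + 29666/62213) = 1/(-43240867132/62213) = -62213/43240867132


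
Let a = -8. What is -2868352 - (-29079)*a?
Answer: -3100984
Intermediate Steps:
-2868352 - (-29079)*a = -2868352 - (-29079)*(-8) = -2868352 - 1*232632 = -2868352 - 232632 = -3100984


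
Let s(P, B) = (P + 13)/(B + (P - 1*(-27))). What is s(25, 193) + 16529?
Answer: 4049643/245 ≈ 16529.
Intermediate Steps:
s(P, B) = (13 + P)/(27 + B + P) (s(P, B) = (13 + P)/(B + (P + 27)) = (13 + P)/(B + (27 + P)) = (13 + P)/(27 + B + P))
s(25, 193) + 16529 = (13 + 25)/(27 + 193 + 25) + 16529 = 38/245 + 16529 = 4049643/245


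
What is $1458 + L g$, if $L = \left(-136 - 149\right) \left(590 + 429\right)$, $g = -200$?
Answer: $58084458$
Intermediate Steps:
$L = -290415$ ($L = \left(-285\right) 1019 = -290415$)
$1458 + L g = 1458 - -58083000 = 1458 + 58083000 = 58084458$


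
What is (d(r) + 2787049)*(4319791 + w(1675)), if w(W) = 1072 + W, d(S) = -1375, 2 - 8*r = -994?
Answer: 12041181720612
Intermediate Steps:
r = 249/2 (r = 1/4 - 1/8*(-994) = 1/4 + 497/4 = 249/2 ≈ 124.50)
(d(r) + 2787049)*(4319791 + w(1675)) = (-1375 + 2787049)*(4319791 + (1072 + 1675)) = 2785674*(4319791 + 2747) = 2785674*4322538 = 12041181720612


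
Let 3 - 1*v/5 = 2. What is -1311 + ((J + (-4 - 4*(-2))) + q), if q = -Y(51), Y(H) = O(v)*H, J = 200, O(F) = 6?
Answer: -1413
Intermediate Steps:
v = 5 (v = 15 - 5*2 = 15 - 10 = 5)
Y(H) = 6*H
q = -306 (q = -6*51 = -1*306 = -306)
-1311 + ((J + (-4 - 4*(-2))) + q) = -1311 + ((200 + (-4 - 4*(-2))) - 306) = -1311 + ((200 + (-4 + 8)) - 306) = -1311 + ((200 + 4) - 306) = -1311 + (204 - 306) = -1311 - 102 = -1413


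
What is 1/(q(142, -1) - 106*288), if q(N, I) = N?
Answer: -1/30386 ≈ -3.2910e-5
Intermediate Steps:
1/(q(142, -1) - 106*288) = 1/(142 - 106*288) = 1/(142 - 30528) = 1/(-30386) = -1/30386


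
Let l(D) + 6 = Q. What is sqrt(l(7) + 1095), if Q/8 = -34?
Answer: sqrt(817) ≈ 28.583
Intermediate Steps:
Q = -272 (Q = 8*(-34) = -272)
l(D) = -278 (l(D) = -6 - 272 = -278)
sqrt(l(7) + 1095) = sqrt(-278 + 1095) = sqrt(817)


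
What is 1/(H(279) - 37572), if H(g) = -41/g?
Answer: -279/10482629 ≈ -2.6615e-5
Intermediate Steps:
1/(H(279) - 37572) = 1/(-41/279 - 37572) = 1/(-10482629/279) = -279/10482629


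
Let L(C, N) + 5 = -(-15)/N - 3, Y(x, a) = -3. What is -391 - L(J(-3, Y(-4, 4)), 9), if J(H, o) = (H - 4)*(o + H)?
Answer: -1154/3 ≈ -384.67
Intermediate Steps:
J(H, o) = (-4 + H)*(H + o)
L(C, N) = -8 + 15/N (L(C, N) = -5 + (-(-15)/N - 3) = -5 + (15/N - 3) = -5 + (-3 + 15/N) = -8 + 15/N)
-391 - L(J(-3, Y(-4, 4)), 9) = -391 - (-8 + 15/9) = -391 - (-8 + 15*(⅑)) = -391 - (-8 + 5/3) = -391 - 1*(-19/3) = -391 + 19/3 = -1154/3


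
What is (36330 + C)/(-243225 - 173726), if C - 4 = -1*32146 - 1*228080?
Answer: 223892/416951 ≈ 0.53697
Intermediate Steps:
C = -260222 (C = 4 + (-1*32146 - 1*228080) = 4 + (-32146 - 228080) = 4 - 260226 = -260222)
(36330 + C)/(-243225 - 173726) = (36330 - 260222)/(-243225 - 173726) = -223892/(-416951) = -223892*(-1/416951) = 223892/416951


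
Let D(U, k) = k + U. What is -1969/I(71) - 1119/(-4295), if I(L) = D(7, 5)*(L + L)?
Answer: -6550079/7318680 ≈ -0.89498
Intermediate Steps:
D(U, k) = U + k
I(L) = 24*L (I(L) = (7 + 5)*(L + L) = 12*(2*L) = 24*L)
-1969/I(71) - 1119/(-4295) = -1969/(24*71) - 1119/(-4295) = -1969/1704 - 1119*(-1/4295) = -1969*1/1704 + 1119/4295 = -1969/1704 + 1119/4295 = -6550079/7318680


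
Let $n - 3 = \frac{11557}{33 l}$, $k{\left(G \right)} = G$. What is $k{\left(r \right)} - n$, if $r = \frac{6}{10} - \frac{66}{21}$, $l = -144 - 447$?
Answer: $- \frac{3379087}{682605} \approx -4.9503$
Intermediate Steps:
$l = -591$
$r = - \frac{89}{35}$ ($r = 6 \cdot \frac{1}{10} - \frac{22}{7} = \frac{3}{5} - \frac{22}{7} = - \frac{89}{35} \approx -2.5429$)
$n = \frac{46952}{19503}$ ($n = 3 + \frac{11557}{33 \left(-591\right)} = 3 + \frac{11557}{-19503} = 3 + 11557 \left(- \frac{1}{19503}\right) = 3 - \frac{11557}{19503} = \frac{46952}{19503} \approx 2.4074$)
$k{\left(r \right)} - n = - \frac{89}{35} - \frac{46952}{19503} = - \frac{3379087}{682605}$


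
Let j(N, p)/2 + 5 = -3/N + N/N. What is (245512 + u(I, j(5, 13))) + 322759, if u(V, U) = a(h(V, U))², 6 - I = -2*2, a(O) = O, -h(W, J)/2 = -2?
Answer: 568287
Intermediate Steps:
h(W, J) = 4 (h(W, J) = -2*(-2) = 4)
j(N, p) = -8 - 6/N (j(N, p) = -10 + 2*(-3/N + N/N) = -10 + 2*(-3/N + 1) = -10 + 2*(1 - 3/N) = -10 + (2 - 6/N) = -8 - 6/N)
I = 10 (I = 6 - (-2)*2 = 6 - 1*(-4) = 6 + 4 = 10)
u(V, U) = 16 (u(V, U) = 4² = 16)
(245512 + u(I, j(5, 13))) + 322759 = (245512 + 16) + 322759 = 245528 + 322759 = 568287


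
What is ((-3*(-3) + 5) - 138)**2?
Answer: 15376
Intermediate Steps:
((-3*(-3) + 5) - 138)**2 = ((9 + 5) - 138)**2 = (14 - 138)**2 = (-124)**2 = 15376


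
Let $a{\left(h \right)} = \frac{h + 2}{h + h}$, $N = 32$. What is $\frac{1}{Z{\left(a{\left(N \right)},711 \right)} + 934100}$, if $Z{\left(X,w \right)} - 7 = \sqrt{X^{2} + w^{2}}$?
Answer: $\frac{956525568}{893496711093983} - \frac{32 \sqrt{517653793}}{893496711093983} \approx 1.0697 \cdot 10^{-6}$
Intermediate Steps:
$a{\left(h \right)} = \frac{2 + h}{2 h}$
$Z{\left(X,w \right)} = 7 + \sqrt{X^{2} + w^{2}}$
$\frac{1}{Z{\left(a{\left(N \right)},711 \right)} + 934100} = \frac{1}{\left(7 + \sqrt{\left(\frac{2 + 32}{2 \cdot 32}\right)^{2} + 711^{2}}\right) + 934100} = \frac{1}{\left(7 + \sqrt{\left(\frac{1}{2} \cdot \frac{1}{32} \cdot 34\right)^{2} + 505521}\right) + 934100} = \frac{1}{\left(7 + \sqrt{\left(\frac{17}{32}\right)^{2} + 505521}\right) + 934100} = \frac{1}{\left(7 + \sqrt{\frac{289}{1024} + 505521}\right) + 934100} = \frac{1}{\left(7 + \sqrt{\frac{517653793}{1024}}\right) + 934100} = \frac{1}{\left(7 + \frac{\sqrt{517653793}}{32}\right) + 934100} = \frac{1}{934107 + \frac{\sqrt{517653793}}{32}}$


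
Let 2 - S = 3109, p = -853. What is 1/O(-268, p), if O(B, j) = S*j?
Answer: 1/2650271 ≈ 3.7732e-7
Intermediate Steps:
S = -3107 (S = 2 - 1*3109 = 2 - 3109 = -3107)
O(B, j) = -3107*j
1/O(-268, p) = 1/(-3107*(-853)) = 1/2650271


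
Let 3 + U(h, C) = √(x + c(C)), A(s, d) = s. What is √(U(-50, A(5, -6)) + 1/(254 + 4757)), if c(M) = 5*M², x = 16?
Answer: √(-75325352 + 25110121*√141)/5011 ≈ 2.9790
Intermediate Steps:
U(h, C) = -3 + √(16 + 5*C²)
√(U(-50, A(5, -6)) + 1/(254 + 4757)) = √((-3 + √(16 + 5*5²)) + 1/(254 + 4757)) = √((-3 + √(16 + 5*25)) + 1/5011) = √((-3 + √(16 + 125)) + 1/5011) = √((-3 + √141) + 1/5011) = √(-15032/5011 + √141)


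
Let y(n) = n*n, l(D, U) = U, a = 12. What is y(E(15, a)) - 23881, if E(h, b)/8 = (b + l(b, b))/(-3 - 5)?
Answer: -23305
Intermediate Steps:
E(h, b) = -2*b (E(h, b) = 8*((b + b)/(-3 - 5)) = 8*((2*b)/(-8)) = 8*((2*b)*(-1/8)) = 8*(-b/4) = -2*b)
y(n) = n**2
y(E(15, a)) - 23881 = (-2*12)**2 - 23881 = (-24)**2 - 23881 = 576 - 23881 = -23305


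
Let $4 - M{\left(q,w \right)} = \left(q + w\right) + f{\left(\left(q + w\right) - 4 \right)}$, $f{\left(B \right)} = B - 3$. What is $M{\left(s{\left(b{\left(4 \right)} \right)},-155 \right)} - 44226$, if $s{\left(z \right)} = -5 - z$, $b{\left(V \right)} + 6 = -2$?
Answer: $-43911$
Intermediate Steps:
$b{\left(V \right)} = -8$ ($b{\left(V \right)} = -6 - 2 = -8$)
$f{\left(B \right)} = -3 + B$
$M{\left(q,w \right)} = 11 - 2 q - 2 w$ ($M{\left(q,w \right)} = 4 - \left(\left(q + w\right) - \left(7 - q - w\right)\right) = 4 - \left(\left(q + w\right) + \left(-7 + q + w\right)\right) = 4 - \left(-7 + 2 q + 2 w\right) = 11 - 2 q - 2 w$)
$M{\left(s{\left(b{\left(4 \right)} \right)},-155 \right)} - 44226 = \left(11 - 2 \left(-5 - -8\right) - -310\right) - 44226 = \left(11 - 2 \left(-5 + 8\right) + 310\right) - 44226 = \left(11 - 6 + 310\right) - 44226 = 315 - 44226 = -43911$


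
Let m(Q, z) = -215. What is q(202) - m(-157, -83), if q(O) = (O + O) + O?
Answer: 821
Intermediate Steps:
q(O) = 3*O (q(O) = 2*O + O = 3*O)
q(202) - m(-157, -83) = 3*202 - 1*(-215) = 606 + 215 = 821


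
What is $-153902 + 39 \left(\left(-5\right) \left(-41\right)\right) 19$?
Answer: $-1997$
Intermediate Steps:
$-153902 + 39 \left(\left(-5\right) \left(-41\right)\right) 19 = -153902 + 39 \cdot 205 \cdot 19 = -153902 + 7995 \cdot 19 = -153902 + 151905 = -1997$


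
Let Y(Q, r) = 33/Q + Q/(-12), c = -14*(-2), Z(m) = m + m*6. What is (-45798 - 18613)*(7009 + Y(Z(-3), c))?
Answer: -12641109627/28 ≈ -4.5147e+8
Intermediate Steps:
Z(m) = 7*m (Z(m) = m + 6*m = 7*m)
c = 28
Y(Q, r) = 33/Q - Q/12 (Y(Q, r) = 33/Q + Q*(-1/12) = 33/Q - Q/12)
(-45798 - 18613)*(7009 + Y(Z(-3), c)) = (-45798 - 18613)*(7009 + (33/((7*(-3))) - 7*(-3)/12)) = -64411*(7009 + (33/(-21) - 1/12*(-21))) = -64411*(7009 + (33*(-1/21) + 7/4)) = -64411*(7009 + (-11/7 + 7/4)) = -64411*(7009 + 5/28) = -64411*196257/28 = -12641109627/28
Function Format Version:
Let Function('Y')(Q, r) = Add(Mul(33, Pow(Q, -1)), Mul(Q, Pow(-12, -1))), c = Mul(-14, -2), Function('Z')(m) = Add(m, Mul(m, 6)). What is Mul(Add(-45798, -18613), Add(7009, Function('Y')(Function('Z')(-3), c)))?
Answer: Rational(-12641109627, 28) ≈ -4.5147e+8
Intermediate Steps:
Function('Z')(m) = Mul(7, m) (Function('Z')(m) = Add(m, Mul(6, m)) = Mul(7, m))
c = 28
Function('Y')(Q, r) = Add(Mul(33, Pow(Q, -1)), Mul(Rational(-1, 12), Q)) (Function('Y')(Q, r) = Add(Mul(33, Pow(Q, -1)), Mul(Q, Rational(-1, 12))) = Add(Mul(33, Pow(Q, -1)), Mul(Rational(-1, 12), Q)))
Mul(Add(-45798, -18613), Add(7009, Function('Y')(Function('Z')(-3), c))) = Mul(Add(-45798, -18613), Add(7009, Add(Mul(33, Pow(Mul(7, -3), -1)), Mul(Rational(-1, 12), Mul(7, -3))))) = Mul(-64411, Add(7009, Add(Mul(33, Pow(-21, -1)), Mul(Rational(-1, 12), -21)))) = Mul(-64411, Add(7009, Add(Mul(33, Rational(-1, 21)), Rational(7, 4)))) = Mul(-64411, Add(7009, Add(Rational(-11, 7), Rational(7, 4)))) = Mul(-64411, Add(7009, Rational(5, 28))) = Mul(-64411, Rational(196257, 28)) = Rational(-12641109627, 28)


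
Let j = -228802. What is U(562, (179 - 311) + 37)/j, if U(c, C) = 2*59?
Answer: -1/1939 ≈ -0.00051573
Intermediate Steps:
U(c, C) = 118
U(562, (179 - 311) + 37)/j = 118/(-228802) = 118*(-1/228802) = -1/1939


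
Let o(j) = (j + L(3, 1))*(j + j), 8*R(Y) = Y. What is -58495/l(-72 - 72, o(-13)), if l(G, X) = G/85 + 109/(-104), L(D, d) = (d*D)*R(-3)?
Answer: 517095800/24241 ≈ 21331.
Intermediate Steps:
R(Y) = Y/8
L(D, d) = -3*D*d/8 (L(D, d) = (d*D)*((⅛)*(-3)) = (D*d)*(-3/8) = -3*D*d/8)
o(j) = 2*j*(-9/8 + j) (o(j) = (j - 3/8*3*1)*(j + j) = (j - 9/8)*(2*j) = (-9/8 + j)*(2*j) = 2*j*(-9/8 + j))
l(G, X) = -109/104 + G/85 (l(G, X) = G*(1/85) + 109*(-1/104) = G/85 - 109/104 = -109/104 + G/85)
-58495/l(-72 - 72, o(-13)) = -58495/(-109/104 + (-72 - 72)/85) = -58495/(-109/104 + (1/85)*(-144)) = -58495/(-109/104 - 144/85) = -58495/(-24241/8840) = -58495*(-8840/24241) = 517095800/24241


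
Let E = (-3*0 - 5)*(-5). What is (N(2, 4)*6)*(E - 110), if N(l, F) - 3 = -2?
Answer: -510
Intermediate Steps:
N(l, F) = 1 (N(l, F) = 3 - 2 = 1)
E = 25 (E = (0 - 5)*(-5) = -5*(-5) = 25)
(N(2, 4)*6)*(E - 110) = (1*6)*(25 - 110) = 6*(-85) = -510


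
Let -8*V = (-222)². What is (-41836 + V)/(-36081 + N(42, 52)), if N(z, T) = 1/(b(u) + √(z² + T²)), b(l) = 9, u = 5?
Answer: 3798619541127/2855583208282 + 95993*√1117/5711166416564 ≈ 1.3302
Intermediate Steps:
V = -12321/2 (V = -⅛*(-222)² = -⅛*49284 = -12321/2 ≈ -6160.5)
N(z, T) = 1/(9 + √(T² + z²)) (N(z, T) = 1/(9 + √(z² + T²)) = 1/(9 + √(T² + z²)))
(-41836 + V)/(-36081 + N(42, 52)) = (-41836 - 12321/2)/(-36081 + 1/(9 + √(52² + 42²))) = -95993/(2*(-36081 + 1/(9 + √(2704 + 1764)))) = -95993/(2*(-36081 + 1/(9 + √4468))) = -95993/(2*(-36081 + 1/(9 + 2*√1117)))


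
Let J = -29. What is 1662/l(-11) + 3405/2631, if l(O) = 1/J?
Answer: -42268511/877 ≈ -48197.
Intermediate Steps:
l(O) = -1/29 (l(O) = 1/(-29) = -1/29)
1662/l(-11) + 3405/2631 = 1662/(-1/29) + 3405/2631 = 1662*(-29) + 3405*(1/2631) = -48198 + 1135/877 = -42268511/877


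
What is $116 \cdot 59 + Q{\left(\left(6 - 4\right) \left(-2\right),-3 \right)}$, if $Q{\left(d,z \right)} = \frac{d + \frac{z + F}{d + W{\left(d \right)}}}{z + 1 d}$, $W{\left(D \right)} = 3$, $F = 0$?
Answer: $\frac{47909}{7} \approx 6844.1$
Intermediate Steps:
$Q{\left(d,z \right)} = \frac{d + \frac{z}{3 + d}}{d + z}$ ($Q{\left(d,z \right)} = \frac{d + \frac{z + 0}{d + 3}}{z + 1 d} = \frac{d + \frac{z}{3 + d}}{z + d} = \frac{d + \frac{z}{3 + d}}{d + z}$)
$116 \cdot 59 + Q{\left(\left(6 - 4\right) \left(-2\right),-3 \right)} = 116 \cdot 59 + \frac{-3 + \left(\left(6 - 4\right) \left(-2\right)\right)^{2} + 3 \left(6 - 4\right) \left(-2\right)}{\left(\left(6 - 4\right) \left(-2\right)\right)^{2} + 3 \left(6 - 4\right) \left(-2\right) + 3 \left(-3\right) + \left(6 - 4\right) \left(-2\right) \left(-3\right)} = 6844 + \frac{-3 + \left(2 \left(-2\right)\right)^{2} + 3 \cdot 2 \left(-2\right)}{\left(2 \left(-2\right)\right)^{2} + 3 \cdot 2 \left(-2\right) - 9 + 2 \left(-2\right) \left(-3\right)} = 6844 + \frac{-3 + \left(-4\right)^{2} + 3 \left(-4\right)}{\left(-4\right)^{2} + 3 \left(-4\right) - 9 - -12} = 6844 + \frac{-3 + 16 - 12}{16 - 12 - 9 + 12} = 6844 + \frac{1}{7} \cdot 1 = 6844 + \frac{1}{7} = \frac{47909}{7}$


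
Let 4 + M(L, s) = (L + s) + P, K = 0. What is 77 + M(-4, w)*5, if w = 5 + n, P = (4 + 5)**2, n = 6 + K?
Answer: 497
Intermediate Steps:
n = 6 (n = 6 + 0 = 6)
P = 81 (P = 9**2 = 81)
w = 11 (w = 5 + 6 = 11)
M(L, s) = 77 + L + s (M(L, s) = -4 + ((L + s) + 81) = -4 + (81 + L + s) = 77 + L + s)
77 + M(-4, w)*5 = 77 + (77 - 4 + 11)*5 = 77 + 84*5 = 77 + 420 = 497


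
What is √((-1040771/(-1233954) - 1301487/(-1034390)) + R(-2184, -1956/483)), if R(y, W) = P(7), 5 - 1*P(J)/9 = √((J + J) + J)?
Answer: √(1208374929714187781445 - 230891526397124496225*√21)/5065038405 ≈ 2.4204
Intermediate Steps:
P(J) = 45 - 9*√3*√J (P(J) = 45 - 9*√((J + J) + J) = 45 - 9*√(2*J + J) = 45 - 9*√3*√J)
R(y, W) = 45 - 9*√21 (R(y, W) = 45 - 9*√3*√7 = 45 - 9*√21)
√((-1040771/(-1233954) - 1301487/(-1034390)) + R(-2184, -1956/483)) = √((-1040771/(-1233954) - 1301487/(-1034390)) + (45 - 9*√21)) = √((-1040771*(-1/1233954) - 1301487*(-1/1034390)) + (45 - 9*√21)) = √((1040771/1233954 + 1301487/1034390) + (45 - 9*√21)) = √(670634551072/319097419515 + (45 - 9*√21)) = √(15030018429247/319097419515 - 9*√21)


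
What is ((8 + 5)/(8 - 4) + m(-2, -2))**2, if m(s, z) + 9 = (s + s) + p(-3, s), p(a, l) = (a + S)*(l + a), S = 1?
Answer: 1/16 ≈ 0.062500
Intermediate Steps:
p(a, l) = (1 + a)*(a + l) (p(a, l) = (a + 1)*(l + a) = (1 + a)*(a + l))
m(s, z) = -3 (m(s, z) = -9 + ((s + s) + (-3 + s + (-3)**2 - 3*s)) = -9 + (2*s + (-3 + s + 9 - 3*s)) = -9 + (2*s + (6 - 2*s)) = -9 + 6 = -3)
((8 + 5)/(8 - 4) + m(-2, -2))**2 = ((8 + 5)/(8 - 4) - 3)**2 = (13/4 - 3)**2 = (1/4)**2 = 1/16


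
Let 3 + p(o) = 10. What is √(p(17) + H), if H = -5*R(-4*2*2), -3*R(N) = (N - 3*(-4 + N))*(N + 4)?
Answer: 3*I*√97 ≈ 29.547*I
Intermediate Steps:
p(o) = 7 (p(o) = -3 + 10 = 7)
R(N) = -(4 + N)*(12 - 2*N)/3 (R(N) = -(N - 3*(-4 + N))*(N + 4)/3 = -(N + (12 - 3*N))*(4 + N)/3 = -(12 - 2*N)*(4 + N)/3 = -(4 + N)*(12 - 2*N)/3)
H = -880 (H = -5*(-16 - 4*(-4*2)*2/3 + 2*(-4*2*2)²/3) = -5*(-16 - (-32)*2/3 + 2*(-8*2)²/3) = -5*(-16 - 4/3*(-16) + (⅔)*(-16)²) = -5*(-16 + 64/3 + (⅔)*256) = -5*(-16 + 64/3 + 512/3) = -5*176 = -880)
√(p(17) + H) = √(7 - 880) = √(-873) = 3*I*√97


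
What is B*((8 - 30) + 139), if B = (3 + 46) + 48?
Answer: 11349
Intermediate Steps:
B = 97 (B = 49 + 48 = 97)
B*((8 - 30) + 139) = 97*((8 - 30) + 139) = 97*(-22 + 139) = 97*117 = 11349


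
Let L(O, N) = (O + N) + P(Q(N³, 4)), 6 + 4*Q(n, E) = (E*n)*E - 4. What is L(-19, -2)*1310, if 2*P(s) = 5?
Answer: -24235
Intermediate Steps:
Q(n, E) = -5/2 + n*E²/4 (Q(n, E) = -3/2 + ((E*n)*E - 4)/4 = -3/2 + (n*E² - 4)/4 = -3/2 + (-4 + n*E²)/4 = -3/2 + (-1 + n*E²/4) = -5/2 + n*E²/4)
P(s) = 5/2 (P(s) = (½)*5 = 5/2)
L(O, N) = 5/2 + N + O (L(O, N) = (O + N) + 5/2 = (N + O) + 5/2 = 5/2 + N + O)
L(-19, -2)*1310 = (5/2 - 2 - 19)*1310 = -37/2*1310 = -24235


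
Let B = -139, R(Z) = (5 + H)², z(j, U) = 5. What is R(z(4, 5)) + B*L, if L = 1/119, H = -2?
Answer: 932/119 ≈ 7.8319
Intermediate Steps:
R(Z) = 9 (R(Z) = (5 - 2)² = 3² = 9)
L = 1/119 ≈ 0.0084034
R(z(4, 5)) + B*L = 9 - 139*1/119 = 9 - 139/119 = 932/119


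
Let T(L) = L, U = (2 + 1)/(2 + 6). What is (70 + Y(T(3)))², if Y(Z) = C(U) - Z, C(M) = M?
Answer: 290521/64 ≈ 4539.4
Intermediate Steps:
U = 3/8 ≈ 0.37500
Y(Z) = 3/8 - Z
(70 + Y(T(3)))² = (70 + (3/8 - 1*3))² = (70 + (3/8 - 3))² = (70 - 21/8)² = (539/8)² = 290521/64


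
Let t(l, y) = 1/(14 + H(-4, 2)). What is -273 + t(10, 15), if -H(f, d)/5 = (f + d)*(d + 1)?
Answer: -12011/44 ≈ -272.98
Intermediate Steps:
H(f, d) = -5*(1 + d)*(d + f) (H(f, d) = -5*(f + d)*(d + 1) = -5*(d + f)*(1 + d) = -5*(1 + d)*(d + f))
t(l, y) = 1/44 (t(l, y) = 1/(14 + (-5*2 - 5*(-4) - 5*2² - 5*2*(-4))) = 1/(14 + (-10 + 20 - 5*4 + 40)) = 1/(14 + (-10 + 20 - 20 + 40)) = 1/(14 + 30) = 1/44)
-273 + t(10, 15) = -273 + 1/44 = -12011/44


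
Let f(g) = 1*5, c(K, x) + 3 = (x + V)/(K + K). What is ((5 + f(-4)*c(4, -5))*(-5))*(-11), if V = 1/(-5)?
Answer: -2915/4 ≈ -728.75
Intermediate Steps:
V = -⅕ ≈ -0.20000
c(K, x) = -3 + (-⅕ + x)/(2*K) (c(K, x) = -3 + (x - ⅕)/(K + K) = -3 + (-⅕ + x)/((2*K)) = -3 + (-⅕ + x)*(1/(2*K)) = -3 + (-⅕ + x)/(2*K))
f(g) = 5
((5 + f(-4)*c(4, -5))*(-5))*(-11) = ((5 + 5*((⅒)*(-1 - 30*4 + 5*(-5))/4))*(-5))*(-11) = ((5 + 5*((⅒)*(¼)*(-1 - 120 - 25)))*(-5))*(-11) = ((5 + 5*((⅒)*(¼)*(-146)))*(-5))*(-11) = ((5 + 5*(-73/20))*(-5))*(-11) = ((5 - 73/4)*(-5))*(-11) = -53/4*(-5)*(-11) = (265/4)*(-11) = -2915/4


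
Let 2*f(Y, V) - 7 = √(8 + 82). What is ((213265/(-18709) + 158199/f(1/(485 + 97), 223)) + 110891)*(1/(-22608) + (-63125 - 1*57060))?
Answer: -29627635574507339135/4335473988 - 143283074450573*√10/51496 ≈ -1.5633e+10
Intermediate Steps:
f(Y, V) = 7/2 + 3*√10/2 (f(Y, V) = 7/2 + √(8 + 82)/2 = 7/2 + √90/2 = 7/2 + (3*√10)/2 = 7/2 + 3*√10/2)
((213265/(-18709) + 158199/f(1/(485 + 97), 223)) + 110891)*(1/(-22608) + (-63125 - 1*57060)) = ((213265/(-18709) + 158199/(7/2 + 3*√10/2)) + 110891)*(1/(-22608) + (-63125 - 1*57060)) = ((213265*(-1/18709) + 158199/(7/2 + 3*√10/2)) + 110891)*(-1/22608 + (-63125 - 57060)) = ((-213265/18709 + 158199/(7/2 + 3*√10/2)) + 110891)*(-1/22608 - 120185) = (2074446454/18709 + 158199/(7/2 + 3*√10/2))*(-2717142481/22608) = -2818283292361606187/211486536 - 143283074450573/(7536*(7/2 + 3*√10/2))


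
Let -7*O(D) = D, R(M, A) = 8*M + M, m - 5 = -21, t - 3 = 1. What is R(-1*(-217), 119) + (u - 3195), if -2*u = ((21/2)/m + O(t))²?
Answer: -124712809/100352 ≈ -1242.8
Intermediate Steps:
t = 4 (t = 3 + 1 = 4)
m = -16 (m = 5 - 21 = -16)
R(M, A) = 9*M
O(D) = -D/7
u = -75625/100352 (u = -((21/2)/(-16) - ⅐*4)²/2 = -((21*(½))*(-1/16) - 4/7)²/2 = -((21/2)*(-1/16) - 4/7)²/2 = -(-21/32 - 4/7)²/2 = -(-275/224)²/2 = -½*75625/50176 = -75625/100352 ≈ -0.75360)
R(-1*(-217), 119) + (u - 3195) = 9*(-1*(-217)) + (-75625/100352 - 3195) = 9*217 - 320700265/100352 = 1953 - 320700265/100352 = -124712809/100352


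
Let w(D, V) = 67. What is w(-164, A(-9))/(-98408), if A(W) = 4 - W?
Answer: -67/98408 ≈ -0.00068084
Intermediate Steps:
w(-164, A(-9))/(-98408) = 67/(-98408) = 67*(-1/98408) = -67/98408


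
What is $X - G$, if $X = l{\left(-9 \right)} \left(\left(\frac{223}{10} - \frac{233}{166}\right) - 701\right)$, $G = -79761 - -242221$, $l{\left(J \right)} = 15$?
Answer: $- \frac{14330909}{83} \approx -1.7266 \cdot 10^{5}$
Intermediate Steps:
$G = 162460$ ($G = -79761 + 242221 = 162460$)
$X = - \frac{846729}{83}$ ($X = 15 \left(\left(\frac{223}{10} - \frac{233}{166}\right) - 701\right) = 15 \left(\frac{8672}{415} - 701\right) = 15 \left(- \frac{282243}{415}\right) = - \frac{846729}{83} \approx -10202.0$)
$X - G = - \frac{846729}{83} - 162460 = - \frac{14330909}{83}$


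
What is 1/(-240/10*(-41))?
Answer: 1/984 ≈ 0.0010163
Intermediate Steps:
1/(-240/10*(-41)) = 1/(-40*⅗*(-41)) = 1/(-24*(-41)) = 1/984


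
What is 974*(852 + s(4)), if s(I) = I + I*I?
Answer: 849328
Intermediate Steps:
s(I) = I + I²
974*(852 + s(4)) = 974*(852 + 4*(1 + 4)) = 974*(852 + 4*5) = 974*(852 + 20) = 974*872 = 849328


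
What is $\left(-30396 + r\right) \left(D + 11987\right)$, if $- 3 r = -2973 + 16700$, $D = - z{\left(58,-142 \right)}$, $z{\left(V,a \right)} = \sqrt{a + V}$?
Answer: $- \frac{1257616105}{3} + \frac{209830 i \sqrt{21}}{3} \approx -4.1921 \cdot 10^{8} + 3.2052 \cdot 10^{5} i$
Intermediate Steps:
$z{\left(V,a \right)} = \sqrt{V + a}$
$D = - 2 i \sqrt{21}$ ($D = - \sqrt{58 - 142} = - \sqrt{-84} = - 2 i \sqrt{21} \approx - 9.1651 i$)
$r = - \frac{13727}{3}$ ($r = - \frac{-2973 + 16700}{3} = \left(- \frac{1}{3}\right) 13727 = - \frac{13727}{3} \approx -4575.7$)
$\left(-30396 + r\right) \left(D + 11987\right) = \left(-30396 - \frac{13727}{3}\right) \left(- 2 i \sqrt{21} + 11987\right) = - \frac{104915 \left(11987 - 2 i \sqrt{21}\right)}{3} = - \frac{1257616105}{3} + \frac{209830 i \sqrt{21}}{3}$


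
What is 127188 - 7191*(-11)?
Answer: 206289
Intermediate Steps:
127188 - 7191*(-11) = 127188 + 79101 = 206289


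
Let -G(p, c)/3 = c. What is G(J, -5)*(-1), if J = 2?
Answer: -15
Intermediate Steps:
G(p, c) = -3*c
G(J, -5)*(-1) = -3*(-5)*(-1) = 15*(-1) = -15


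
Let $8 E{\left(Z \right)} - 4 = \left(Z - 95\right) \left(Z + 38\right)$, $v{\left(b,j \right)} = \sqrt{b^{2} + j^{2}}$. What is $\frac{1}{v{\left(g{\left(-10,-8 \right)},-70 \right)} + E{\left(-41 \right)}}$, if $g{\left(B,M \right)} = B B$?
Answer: $- \frac{206}{48991} + \frac{40 \sqrt{149}}{48991} \approx 0.0057615$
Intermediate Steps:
$g{\left(B,M \right)} = B^{2}$
$E{\left(Z \right)} = \frac{1}{2} + \frac{\left(-95 + Z\right) \left(38 + Z\right)}{8}$ ($E{\left(Z \right)} = \frac{1}{2} + \frac{\left(Z - 95\right) \left(Z + 38\right)}{8} = \frac{1}{2} + \frac{\left(-95 + Z\right) \left(38 + Z\right)}{8}$)
$\frac{1}{v{\left(g{\left(-10,-8 \right)},-70 \right)} + E{\left(-41 \right)}} = \frac{1}{\sqrt{\left(\left(-10\right)^{2}\right)^{2} + \left(-70\right)^{2}} - \left(\frac{1269}{8} - \frac{1681}{8}\right)} = \frac{1}{\sqrt{100^{2} + 4900} + \left(- \frac{1803}{4} + \frac{2337}{8} + \frac{1}{8} \cdot 1681\right)} = \frac{1}{\sqrt{10000 + 4900} + \left(- \frac{1803}{4} + \frac{2337}{8} + \frac{1681}{8}\right)} = \frac{1}{\sqrt{14900} + \frac{103}{2}} = \frac{1}{10 \sqrt{149} + \frac{103}{2}} = \frac{1}{\frac{103}{2} + 10 \sqrt{149}}$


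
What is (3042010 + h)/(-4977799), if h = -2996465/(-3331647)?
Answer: -10134906486935/16584269104953 ≈ -0.61112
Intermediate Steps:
h = 2996465/3331647 (h = -2996465*(-1/3331647) = 2996465/3331647 ≈ 0.89939)
(3042010 + h)/(-4977799) = (3042010 + 2996465/3331647)/(-4977799) = (10134906486935/3331647)*(-1/4977799) = -10134906486935/16584269104953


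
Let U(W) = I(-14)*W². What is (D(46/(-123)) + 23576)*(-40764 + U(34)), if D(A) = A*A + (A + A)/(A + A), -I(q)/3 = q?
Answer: 925989433204/5043 ≈ 1.8362e+8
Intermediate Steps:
I(q) = -3*q
U(W) = 42*W² (U(W) = (-3*(-14))*W² = 42*W²)
D(A) = 1 + A² (D(A) = A² + (2*A)/((2*A)) = A² + (2*A)*(1/(2*A)) = A² + 1 = 1 + A²)
(D(46/(-123)) + 23576)*(-40764 + U(34)) = ((1 + (46/(-123))²) + 23576)*(-40764 + 42*34²) = ((1 + (46*(-1/123))²) + 23576)*(-40764 + 42*1156) = ((1 + (-46/123)²) + 23576)*(-40764 + 48552) = ((1 + 2116/15129) + 23576)*7788 = (17245/15129 + 23576)*7788 = (356698549/15129)*7788 = 925989433204/5043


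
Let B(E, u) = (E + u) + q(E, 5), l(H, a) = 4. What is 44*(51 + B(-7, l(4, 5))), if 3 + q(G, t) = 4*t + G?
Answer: 2552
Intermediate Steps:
q(G, t) = -3 + G + 4*t (q(G, t) = -3 + (4*t + G) = -3 + (G + 4*t) = -3 + G + 4*t)
B(E, u) = 17 + u + 2*E (B(E, u) = (E + u) + (-3 + E + 4*5) = (E + u) + (-3 + E + 20) = (E + u) + (17 + E) = 17 + u + 2*E)
44*(51 + B(-7, l(4, 5))) = 44*(51 + (17 + 4 + 2*(-7))) = 44*(51 + (17 + 4 - 14)) = 44*(51 + 7) = 44*58 = 2552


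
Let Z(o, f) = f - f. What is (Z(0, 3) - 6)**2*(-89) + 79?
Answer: -3125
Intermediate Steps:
Z(o, f) = 0
(Z(0, 3) - 6)**2*(-89) + 79 = (0 - 6)**2*(-89) + 79 = (-6)**2*(-89) + 79 = 36*(-89) + 79 = -3204 + 79 = -3125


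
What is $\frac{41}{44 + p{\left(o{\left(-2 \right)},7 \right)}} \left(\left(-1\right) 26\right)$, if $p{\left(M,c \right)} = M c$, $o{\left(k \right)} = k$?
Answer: $- \frac{533}{15} \approx -35.533$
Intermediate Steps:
$\frac{41}{44 + p{\left(o{\left(-2 \right)},7 \right)}} \left(\left(-1\right) 26\right) = \frac{41}{44 - 14} \left(\left(-1\right) 26\right) = \frac{41}{44 - 14} \left(-26\right) = \frac{41}{30} \left(-26\right) = - \frac{533}{15}$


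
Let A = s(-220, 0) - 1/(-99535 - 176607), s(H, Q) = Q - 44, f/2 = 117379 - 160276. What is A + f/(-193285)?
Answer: -2324769164647/53374106470 ≈ -43.556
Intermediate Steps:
f = -85794 (f = 2*(117379 - 160276) = 2*(-42897) = -85794)
s(H, Q) = -44 + Q
A = -12150247/276142 (A = (-44 + 0) - 1/(-99535 - 176607) = -44 - 1/(-276142) = -44 - 1*(-1/276142) = -44 + 1/276142 = -12150247/276142 ≈ -44.000)
A + f/(-193285) = -12150247/276142 - 85794/(-193285) = -12150247/276142 - 85794*(-1/193285) = -12150247/276142 + 85794/193285 = -2324769164647/53374106470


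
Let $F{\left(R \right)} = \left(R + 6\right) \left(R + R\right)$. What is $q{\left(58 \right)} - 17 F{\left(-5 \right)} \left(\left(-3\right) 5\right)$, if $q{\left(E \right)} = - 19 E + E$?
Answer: $-3594$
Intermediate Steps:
$F{\left(R \right)} = 2 R \left(6 + R\right)$ ($F{\left(R \right)} = \left(6 + R\right) 2 R = 2 R \left(6 + R\right)$)
$q{\left(E \right)} = - 18 E$
$q{\left(58 \right)} - 17 F{\left(-5 \right)} \left(\left(-3\right) 5\right) = \left(-18\right) 58 - 17 \cdot 2 \left(-5\right) \left(6 - 5\right) \left(\left(-3\right) 5\right) = -1044 - 17 \cdot 2 \left(-5\right) 1 \left(-15\right) = -1044 - 17 \left(-10\right) \left(-15\right) = -1044 - \left(-170\right) \left(-15\right) = -1044 - 2550 = -3594$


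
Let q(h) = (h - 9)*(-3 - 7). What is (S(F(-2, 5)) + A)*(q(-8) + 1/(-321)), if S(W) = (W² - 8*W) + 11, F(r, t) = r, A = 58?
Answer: 4856641/321 ≈ 15130.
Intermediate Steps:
q(h) = 90 - 10*h (q(h) = (-9 + h)*(-10) = 90 - 10*h)
S(W) = 11 + W² - 8*W
(S(F(-2, 5)) + A)*(q(-8) + 1/(-321)) = ((11 + (-2)² - 8*(-2)) + 58)*((90 - 10*(-8)) + 1/(-321)) = ((11 + 4 + 16) + 58)*((90 + 80) - 1/321) = (31 + 58)*(170 - 1/321) = 89*(54569/321) = 4856641/321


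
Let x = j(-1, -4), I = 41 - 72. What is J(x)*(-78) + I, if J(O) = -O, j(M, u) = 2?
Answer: 125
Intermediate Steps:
I = -31
x = 2
J(x)*(-78) + I = -1*2*(-78) - 31 = -2*(-78) - 31 = 156 - 31 = 125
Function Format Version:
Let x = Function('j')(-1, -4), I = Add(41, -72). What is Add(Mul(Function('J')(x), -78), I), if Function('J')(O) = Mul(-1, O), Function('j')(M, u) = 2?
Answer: 125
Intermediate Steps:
I = -31
x = 2
Add(Mul(Function('J')(x), -78), I) = Add(Mul(Mul(-1, 2), -78), -31) = Add(Mul(-2, -78), -31) = Add(156, -31) = 125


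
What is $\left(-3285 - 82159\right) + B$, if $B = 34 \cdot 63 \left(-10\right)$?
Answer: $-106864$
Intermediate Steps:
$B = -21420$ ($B = 2142 \left(-10\right) = -21420$)
$\left(-3285 - 82159\right) + B = \left(-3285 - 82159\right) - 21420 = -85444 - 21420 = -106864$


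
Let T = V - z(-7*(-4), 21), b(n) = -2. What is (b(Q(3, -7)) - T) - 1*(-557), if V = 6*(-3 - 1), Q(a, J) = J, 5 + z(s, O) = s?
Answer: 602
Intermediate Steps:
z(s, O) = -5 + s
V = -24 (V = 6*(-4) = -24)
T = -47 (T = -24 - (-5 - 7*(-4)) = -24 - (-5 + 28) = -24 - 1*23 = -24 - 23 = -47)
(b(Q(3, -7)) - T) - 1*(-557) = (-2 - 1*(-47)) - 1*(-557) = (-2 + 47) + 557 = 45 + 557 = 602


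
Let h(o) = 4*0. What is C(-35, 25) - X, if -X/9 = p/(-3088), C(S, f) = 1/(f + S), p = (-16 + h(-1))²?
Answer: -1633/1930 ≈ -0.84611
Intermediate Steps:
h(o) = 0
p = 256 (p = (-16 + 0)² = (-16)² = 256)
C(S, f) = 1/(S + f)
X = 144/193 (X = -2304/(-3088) = -2304*(-1)/3088 = -9*(-16/193) = 144/193 ≈ 0.74611)
C(-35, 25) - X = 1/(-35 + 25) - 1*144/193 = 1/(-10) - 144/193 = -⅒ - 144/193 = -1633/1930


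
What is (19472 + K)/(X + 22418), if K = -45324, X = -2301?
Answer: -25852/20117 ≈ -1.2851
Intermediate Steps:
(19472 + K)/(X + 22418) = (19472 - 45324)/(-2301 + 22418) = -25852/20117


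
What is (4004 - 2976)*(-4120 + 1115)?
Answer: -3089140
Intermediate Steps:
(4004 - 2976)*(-4120 + 1115) = 1028*(-3005) = -3089140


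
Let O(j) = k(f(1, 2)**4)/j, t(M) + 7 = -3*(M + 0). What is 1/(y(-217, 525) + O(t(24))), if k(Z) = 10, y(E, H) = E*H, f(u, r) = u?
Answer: -79/9000085 ≈ -8.7777e-6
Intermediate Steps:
t(M) = -7 - 3*M (t(M) = -7 - 3*(M + 0) = -7 - 3*M)
O(j) = 10/j
1/(y(-217, 525) + O(t(24))) = 1/(-217*525 + 10/(-7 - 3*24)) = 1/(-113925 + 10/(-7 - 72)) = 1/(-113925 + 10/(-79)) = 1/(-113925 + 10*(-1/79)) = 1/(-113925 - 10/79) = 1/(-9000085/79) = -79/9000085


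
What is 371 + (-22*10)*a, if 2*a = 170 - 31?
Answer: -14919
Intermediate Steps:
a = 139/2 (a = (170 - 31)/2 = (½)*139 = 139/2 ≈ 69.500)
371 + (-22*10)*a = 371 - 22*10*(139/2) = 371 - 220*139/2 = 371 - 15290 = -14919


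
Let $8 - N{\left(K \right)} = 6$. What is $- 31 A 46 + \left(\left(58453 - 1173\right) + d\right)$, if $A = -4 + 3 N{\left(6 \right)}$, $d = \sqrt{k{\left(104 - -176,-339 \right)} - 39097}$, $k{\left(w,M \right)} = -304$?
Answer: $54428 + 31 i \sqrt{41} \approx 54428.0 + 198.5 i$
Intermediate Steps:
$N{\left(K \right)} = 2$ ($N{\left(K \right)} = 8 - 6 = 2$)
$d = 31 i \sqrt{41}$ ($d = \sqrt{-304 - 39097} = \sqrt{-39401} = 31 i \sqrt{41} \approx 198.5 i$)
$A = 2$ ($A = -4 + 3 \cdot 2 = -4 + 6 = 2$)
$- 31 A 46 + \left(\left(58453 - 1173\right) + d\right) = \left(-31\right) 2 \cdot 46 + \left(\left(58453 - 1173\right) + 31 i \sqrt{41}\right) = \left(-62\right) 46 + \left(\left(58453 - 1173\right) + 31 i \sqrt{41}\right) = -2852 + \left(57280 + 31 i \sqrt{41}\right) = 54428 + 31 i \sqrt{41}$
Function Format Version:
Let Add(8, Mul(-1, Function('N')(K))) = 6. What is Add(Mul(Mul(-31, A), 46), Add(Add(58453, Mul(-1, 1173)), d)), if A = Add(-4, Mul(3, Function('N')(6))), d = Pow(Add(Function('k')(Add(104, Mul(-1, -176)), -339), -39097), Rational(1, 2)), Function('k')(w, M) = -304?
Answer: Add(54428, Mul(31, I, Pow(41, Rational(1, 2)))) ≈ Add(54428., Mul(198.50, I))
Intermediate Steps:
Function('N')(K) = 2 (Function('N')(K) = Add(8, Mul(-1, 6)) = Add(8, -6) = 2)
d = Mul(31, I, Pow(41, Rational(1, 2))) (d = Pow(Add(-304, -39097), Rational(1, 2)) = Pow(-39401, Rational(1, 2)) = Mul(31, I, Pow(41, Rational(1, 2))) ≈ Mul(198.50, I))
A = 2 (A = Add(-4, Mul(3, 2)) = Add(-4, 6) = 2)
Add(Mul(Mul(-31, A), 46), Add(Add(58453, Mul(-1, 1173)), d)) = Add(Mul(Mul(-31, 2), 46), Add(Add(58453, Mul(-1, 1173)), Mul(31, I, Pow(41, Rational(1, 2))))) = Add(Mul(-62, 46), Add(Add(58453, -1173), Mul(31, I, Pow(41, Rational(1, 2))))) = Add(-2852, Add(57280, Mul(31, I, Pow(41, Rational(1, 2))))) = Add(54428, Mul(31, I, Pow(41, Rational(1, 2))))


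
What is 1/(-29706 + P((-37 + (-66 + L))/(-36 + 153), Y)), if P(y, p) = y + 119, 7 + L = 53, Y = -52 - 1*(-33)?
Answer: -39/1153912 ≈ -3.3798e-5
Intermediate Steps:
Y = -19 (Y = -52 + 33 = -19)
L = 46 (L = -7 + 53 = 46)
P(y, p) = 119 + y
1/(-29706 + P((-37 + (-66 + L))/(-36 + 153), Y)) = 1/(-29706 + (119 + (-37 + (-66 + 46))/(-36 + 153))) = 1/(-29706 + (119 + (-37 - 20)/117)) = 1/(-29706 + (119 - 57*1/117)) = 1/(-29706 + (119 - 19/39)) = 1/(-29706 + 4622/39) = 1/(-1153912/39) = -39/1153912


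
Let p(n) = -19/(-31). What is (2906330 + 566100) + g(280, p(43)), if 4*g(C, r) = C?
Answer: 3472500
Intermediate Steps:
p(n) = 19/31 (p(n) = -19*(-1/31) = 19/31)
g(C, r) = C/4
(2906330 + 566100) + g(280, p(43)) = (2906330 + 566100) + (¼)*280 = 3472430 + 70 = 3472500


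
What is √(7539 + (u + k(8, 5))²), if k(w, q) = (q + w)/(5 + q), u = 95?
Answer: √1681269/10 ≈ 129.66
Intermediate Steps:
k(w, q) = (q + w)/(5 + q)
√(7539 + (u + k(8, 5))²) = √(7539 + (95 + (5 + 8)/(5 + 5))²) = √(7539 + (95 + 13/10)²) = √(7539 + (963/10)²) = √(7539 + 927369/100) = √(1681269/100) = √1681269/10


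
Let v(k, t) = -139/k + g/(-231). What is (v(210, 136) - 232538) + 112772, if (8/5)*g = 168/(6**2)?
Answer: -1659966109/13860 ≈ -1.1977e+5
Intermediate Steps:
g = 35/12 (g = 5*(168/(6**2))/8 = 5*(168/36)/8 = 5*(168*(1/36))/8 = (5/8)*(14/3) = 35/12 ≈ 2.9167)
v(k, t) = -5/396 - 139/k (v(k, t) = -139/k + (35/12)/(-231) = -139/k + (35/12)*(-1/231) = -139/k - 5/396 = -5/396 - 139/k)
(v(210, 136) - 232538) + 112772 = ((-5/396 - 139/210) - 232538) + 112772 = (-9349/13860 - 232538) + 112772 = -3222986029/13860 + 112772 = -1659966109/13860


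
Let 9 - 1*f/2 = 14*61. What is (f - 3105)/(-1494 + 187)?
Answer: 4795/1307 ≈ 3.6687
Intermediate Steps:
f = -1690 (f = 18 - 28*61 = 18 - 2*854 = 18 - 1708 = -1690)
(f - 3105)/(-1494 + 187) = (-1690 - 3105)/(-1494 + 187) = -4795/(-1307) = -4795*(-1/1307) = 4795/1307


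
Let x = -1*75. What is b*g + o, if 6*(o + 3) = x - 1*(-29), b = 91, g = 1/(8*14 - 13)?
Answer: -965/99 ≈ -9.7475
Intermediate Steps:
x = -75
g = 1/99 (g = 1/(112 - 13) = 1/99 ≈ 0.010101)
o = -32/3 (o = -3 + (-75 - 1*(-29))/6 = -3 + (-75 + 29)/6 = -3 + (1/6)*(-46) = -3 - 23/3 = -32/3 ≈ -10.667)
b*g + o = 91*(1/99) - 32/3 = 91/99 - 32/3 = -965/99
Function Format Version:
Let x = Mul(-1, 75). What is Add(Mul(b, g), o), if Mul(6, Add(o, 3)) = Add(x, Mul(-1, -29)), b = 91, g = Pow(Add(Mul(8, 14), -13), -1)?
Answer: Rational(-965, 99) ≈ -9.7475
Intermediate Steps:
x = -75
g = Rational(1, 99) (g = Pow(Add(112, -13), -1) = Pow(99, -1) = Rational(1, 99) ≈ 0.010101)
o = Rational(-32, 3) (o = Add(-3, Mul(Rational(1, 6), Add(-75, Mul(-1, -29)))) = Add(-3, Mul(Rational(1, 6), Add(-75, 29))) = Add(-3, Mul(Rational(1, 6), -46)) = Add(-3, Rational(-23, 3)) = Rational(-32, 3) ≈ -10.667)
Add(Mul(b, g), o) = Add(Mul(91, Rational(1, 99)), Rational(-32, 3)) = Add(Rational(91, 99), Rational(-32, 3)) = Rational(-965, 99)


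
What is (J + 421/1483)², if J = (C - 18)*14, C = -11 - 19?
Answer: 992324784025/2199289 ≈ 4.5120e+5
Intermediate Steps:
C = -30
J = -672 (J = (-30 - 18)*14 = -48*14 = -672)
(J + 421/1483)² = (-672 + 421/1483)² = (-996155/1483)² = 992324784025/2199289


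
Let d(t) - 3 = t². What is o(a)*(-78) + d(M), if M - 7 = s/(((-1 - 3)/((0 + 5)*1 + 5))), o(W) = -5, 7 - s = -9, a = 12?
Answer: 1482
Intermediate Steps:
s = 16 (s = 7 - 1*(-9) = 7 + 9 = 16)
M = -33 (M = 7 + 16/(((-1 - 3)/((0 + 5)*1 + 5))) = 7 + 16/((-4/(5*1 + 5))) = 7 + 16/((-4/(5 + 5))) = 7 + 16/((-4/10)) = 7 + 16/((-4*⅒)) = 7 + 16/(-⅖) = 7 + 16*(-5/2) = 7 - 40 = -33)
d(t) = 3 + t²
o(a)*(-78) + d(M) = -5*(-78) + (3 + (-33)²) = 390 + (3 + 1089) = 390 + 1092 = 1482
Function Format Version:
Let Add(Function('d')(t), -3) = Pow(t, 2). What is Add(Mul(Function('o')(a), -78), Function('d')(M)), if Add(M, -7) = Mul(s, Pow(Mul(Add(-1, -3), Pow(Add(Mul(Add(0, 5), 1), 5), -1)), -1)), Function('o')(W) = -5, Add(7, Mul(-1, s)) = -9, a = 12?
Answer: 1482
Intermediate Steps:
s = 16 (s = Add(7, Mul(-1, -9)) = Add(7, 9) = 16)
M = -33 (M = Add(7, Mul(16, Pow(Mul(Add(-1, -3), Pow(Add(Mul(Add(0, 5), 1), 5), -1)), -1))) = Add(7, Mul(16, Pow(Mul(-4, Pow(Add(Mul(5, 1), 5), -1)), -1))) = Add(7, Mul(16, Pow(Mul(-4, Pow(Add(5, 5), -1)), -1))) = Add(7, Mul(16, Pow(Mul(-4, Pow(10, -1)), -1))) = Add(7, Mul(16, Pow(Mul(-4, Rational(1, 10)), -1))) = Add(7, Mul(16, Pow(Rational(-2, 5), -1))) = Add(7, Mul(16, Rational(-5, 2))) = Add(7, -40) = -33)
Function('d')(t) = Add(3, Pow(t, 2))
Add(Mul(Function('o')(a), -78), Function('d')(M)) = Add(Mul(-5, -78), Add(3, Pow(-33, 2))) = Add(390, Add(3, 1089)) = Add(390, 1092) = 1482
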